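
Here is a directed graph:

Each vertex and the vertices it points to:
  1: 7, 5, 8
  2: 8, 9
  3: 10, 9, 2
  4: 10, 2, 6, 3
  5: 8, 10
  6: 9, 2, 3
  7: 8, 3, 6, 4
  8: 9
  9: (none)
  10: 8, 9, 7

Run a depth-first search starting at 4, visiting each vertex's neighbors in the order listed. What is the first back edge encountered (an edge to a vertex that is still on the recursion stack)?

3->10

DFS from 4 (visiting each vertex's neighbors in the order listed); mark gray on enter, black on exit:
4 gray
  10 gray
    8 gray
      9 gray
      9 black
    8 black
    10→9: 9 black — skip
    7 gray
      7→8: 8 black — skip
      3 gray
        3→10: 10 is gray → back edge
First back edge: 3 → 10.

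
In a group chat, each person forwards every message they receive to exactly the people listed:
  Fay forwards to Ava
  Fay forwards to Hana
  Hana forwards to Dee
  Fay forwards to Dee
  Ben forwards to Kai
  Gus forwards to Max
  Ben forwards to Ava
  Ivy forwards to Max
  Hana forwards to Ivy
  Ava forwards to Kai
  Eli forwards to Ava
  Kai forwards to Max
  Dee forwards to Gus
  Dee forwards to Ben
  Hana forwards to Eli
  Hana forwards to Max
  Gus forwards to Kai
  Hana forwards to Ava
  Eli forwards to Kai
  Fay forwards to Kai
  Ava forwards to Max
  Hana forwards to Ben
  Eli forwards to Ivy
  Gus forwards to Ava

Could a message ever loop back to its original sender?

DFS with white/gray/black marking, starting from Max:
Max gray
Max black
Eli gray
  Ivy gray
    Ivy→Max: Max black — skip
  Ivy black
  Kai gray
    Kai→Max: Max black — skip
  Kai black
  Ava gray
    Ava→Kai: Kai black — skip
    Ava→Max: Max black — skip
  Ava black
Eli black
Gus gray
  Gus→Ava: Ava black — skip
  Gus→Max: Max black — skip
  Gus→Kai: Kai black — skip
Gus black
Dee gray
  Dee→Gus: Gus black — skip
  Ben gray
    Ben→Ava: Ava black — skip
    Ben→Kai: Kai black — skip
  Ben black
Dee black
Fay gray
  Hana gray
    Hana→Eli: Eli black — skip
    Hana→Ben: Ben black — skip
    Hana→Max: Max black — skip
    Hana→Ivy: Ivy black — skip
    Hana→Ava: Ava black — skip
    Hana→Dee: Dee black — skip
  Hana black
  Fay→Dee: Dee black — skip
  Fay→Kai: Kai black — skip
  Fay→Ava: Ava black — skip
Fay black
Every edge goes to a white or black vertex — no back edge, so the graph is acyclic.

No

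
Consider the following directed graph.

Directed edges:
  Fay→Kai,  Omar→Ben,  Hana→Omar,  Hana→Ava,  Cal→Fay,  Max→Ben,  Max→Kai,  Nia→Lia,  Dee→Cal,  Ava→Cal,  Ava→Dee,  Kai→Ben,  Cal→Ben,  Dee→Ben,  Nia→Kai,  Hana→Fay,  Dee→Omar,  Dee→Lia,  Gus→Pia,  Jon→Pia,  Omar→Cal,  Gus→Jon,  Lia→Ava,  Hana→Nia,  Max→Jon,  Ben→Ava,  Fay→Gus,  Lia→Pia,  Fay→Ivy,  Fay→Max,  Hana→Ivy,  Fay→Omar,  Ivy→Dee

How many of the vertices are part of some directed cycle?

A vertex is on a directed cycle iff it belongs to a strongly connected component of size ≥ 2 (or has a self-loop).
The vertices on cycles are {Ava, Ben, Cal, Dee, Fay, Ivy, Kai, Lia, Max, Omar} — 10 in total.

10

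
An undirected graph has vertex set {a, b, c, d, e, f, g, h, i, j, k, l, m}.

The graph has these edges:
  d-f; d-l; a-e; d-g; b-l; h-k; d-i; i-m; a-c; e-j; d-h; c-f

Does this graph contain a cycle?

No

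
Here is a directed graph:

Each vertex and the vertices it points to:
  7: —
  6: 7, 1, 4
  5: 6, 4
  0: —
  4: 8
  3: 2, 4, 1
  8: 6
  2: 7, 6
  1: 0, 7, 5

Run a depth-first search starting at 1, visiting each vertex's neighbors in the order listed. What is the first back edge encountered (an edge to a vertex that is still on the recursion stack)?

6->1

DFS from 1 (visiting each vertex's neighbors in the order listed); mark gray on enter, black on exit:
1 gray
  0 gray
  0 black
  7 gray
  7 black
  5 gray
    6 gray
      6→7: 7 black — skip
      6→1: 1 is gray → back edge
First back edge: 6 → 1.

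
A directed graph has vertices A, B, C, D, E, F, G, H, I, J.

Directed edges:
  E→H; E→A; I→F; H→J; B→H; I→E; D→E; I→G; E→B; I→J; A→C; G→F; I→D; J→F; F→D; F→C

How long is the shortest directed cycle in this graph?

For each vertex v, BFS finds the shortest path from v back to v.
The shortest such closed walk is E → H → J → F → D → E, length 5.

5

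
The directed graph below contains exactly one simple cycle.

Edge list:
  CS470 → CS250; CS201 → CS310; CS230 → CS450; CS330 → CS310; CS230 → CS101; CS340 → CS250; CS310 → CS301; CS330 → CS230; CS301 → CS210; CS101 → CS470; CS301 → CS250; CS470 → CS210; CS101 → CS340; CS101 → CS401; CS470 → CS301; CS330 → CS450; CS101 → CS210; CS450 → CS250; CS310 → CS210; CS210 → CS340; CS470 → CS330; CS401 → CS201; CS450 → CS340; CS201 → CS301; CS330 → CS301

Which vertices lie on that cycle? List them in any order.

DFS with gray/black marking from CS101:
CS101 gray
  CS401 gray
    CS201 gray
      CS310 gray
        CS301 gray
          CS210 gray
            CS340 gray
              CS250 gray
              CS250 black
            CS340 black
          CS210 black
          CS301→CS250: CS250 black — skip
        CS301 black
        CS310→CS210: CS210 black — skip
      CS310 black
      CS201→CS301: CS301 black — skip
    CS201 black
  CS401 black
  CS470 gray
    CS470→CS210: CS210 black — skip
    CS470→CS250: CS250 black — skip
    CS470→CS301: CS301 black — skip
    CS330 gray
      CS230 gray
        CS230→CS101: CS101 is gray → back edge
Back edge closes the cycle CS101 → CS470 → CS330 → CS230 → CS101; its vertices are {CS101, CS230, CS330, CS470}.

CS101, CS230, CS330, CS470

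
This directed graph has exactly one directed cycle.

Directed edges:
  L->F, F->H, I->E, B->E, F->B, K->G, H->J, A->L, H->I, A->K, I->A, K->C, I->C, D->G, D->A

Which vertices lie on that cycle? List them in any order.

DFS with gray/black marking from A:
A gray
  L gray
    F gray
      B gray
        E gray
        E black
      B black
      H gray
        I gray
          C gray
          C black
          I→A: A is gray → back edge
Back edge closes the cycle A → L → F → H → I → A; its vertices are {A, F, H, I, L}.

A, F, H, I, L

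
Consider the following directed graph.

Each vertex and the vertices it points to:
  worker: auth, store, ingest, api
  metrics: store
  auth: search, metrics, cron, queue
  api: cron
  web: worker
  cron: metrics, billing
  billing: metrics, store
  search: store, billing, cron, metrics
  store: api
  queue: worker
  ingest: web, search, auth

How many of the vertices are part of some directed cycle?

10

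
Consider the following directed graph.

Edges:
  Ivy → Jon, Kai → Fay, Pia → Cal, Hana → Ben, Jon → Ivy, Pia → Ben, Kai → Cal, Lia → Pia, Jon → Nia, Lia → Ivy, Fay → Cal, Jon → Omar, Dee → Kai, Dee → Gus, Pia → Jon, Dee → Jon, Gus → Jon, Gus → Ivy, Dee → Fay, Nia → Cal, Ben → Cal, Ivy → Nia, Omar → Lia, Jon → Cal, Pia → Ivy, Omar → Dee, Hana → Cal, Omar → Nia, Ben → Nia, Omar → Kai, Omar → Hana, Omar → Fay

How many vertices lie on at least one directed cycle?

A vertex is on a directed cycle iff it belongs to a strongly connected component of size ≥ 2 (or has a self-loop).
The vertices on cycles are {Dee, Gus, Ivy, Jon, Lia, Pia, Omar} — 7 in total.

7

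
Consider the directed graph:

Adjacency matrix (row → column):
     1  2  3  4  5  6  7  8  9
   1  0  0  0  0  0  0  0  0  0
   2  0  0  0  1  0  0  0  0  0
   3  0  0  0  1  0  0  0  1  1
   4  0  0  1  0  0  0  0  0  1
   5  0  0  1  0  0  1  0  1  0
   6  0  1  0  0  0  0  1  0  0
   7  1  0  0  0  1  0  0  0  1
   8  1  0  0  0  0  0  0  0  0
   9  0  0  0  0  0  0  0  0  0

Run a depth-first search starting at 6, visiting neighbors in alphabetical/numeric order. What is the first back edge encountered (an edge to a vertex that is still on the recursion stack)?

3→4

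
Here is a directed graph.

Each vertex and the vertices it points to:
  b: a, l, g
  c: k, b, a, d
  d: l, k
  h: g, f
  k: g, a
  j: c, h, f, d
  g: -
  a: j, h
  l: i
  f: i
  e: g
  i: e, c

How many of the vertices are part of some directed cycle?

A vertex is on a directed cycle iff it belongs to a strongly connected component of size ≥ 2 (or has a self-loop).
The vertices on cycles are {a, b, c, d, f, h, i, j, k, l} — 10 in total.

10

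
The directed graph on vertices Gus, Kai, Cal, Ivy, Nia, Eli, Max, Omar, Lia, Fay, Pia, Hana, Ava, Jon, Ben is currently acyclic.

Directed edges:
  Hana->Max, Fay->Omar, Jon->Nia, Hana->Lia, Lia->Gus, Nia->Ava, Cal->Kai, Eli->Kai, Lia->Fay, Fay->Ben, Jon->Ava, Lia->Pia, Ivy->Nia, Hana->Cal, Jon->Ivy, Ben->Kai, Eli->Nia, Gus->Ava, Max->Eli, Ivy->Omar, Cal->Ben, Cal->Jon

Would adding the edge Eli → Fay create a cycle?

Adding Eli→Fay creates a cycle iff Fay can already reach Eli.
Explore from Fay: no path reaches Eli. The graph stays acyclic.

No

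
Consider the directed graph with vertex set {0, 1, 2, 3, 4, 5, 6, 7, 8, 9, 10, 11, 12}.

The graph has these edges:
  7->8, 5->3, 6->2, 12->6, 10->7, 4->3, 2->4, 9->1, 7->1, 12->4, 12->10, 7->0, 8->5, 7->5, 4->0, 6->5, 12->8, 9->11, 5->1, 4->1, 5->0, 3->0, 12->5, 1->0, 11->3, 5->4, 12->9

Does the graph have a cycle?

No

DFS with white/gray/black marking, starting from 0:
0 gray
0 black
1 gray
  1→0: 0 black — skip
1 black
2 gray
  4 gray
    4→0: 0 black — skip
    4→1: 1 black — skip
    3 gray
      3→0: 0 black — skip
    3 black
  4 black
2 black
5 gray
  5→4: 4 black — skip
  5→0: 0 black — skip
  5→3: 3 black — skip
  5→1: 1 black — skip
5 black
6 gray
  6→2: 2 black — skip
  6→5: 5 black — skip
6 black
7 gray
  7→5: 5 black — skip
  8 gray
    8→5: 5 black — skip
  8 black
  7→0: 0 black — skip
  7→1: 1 black — skip
7 black
9 gray
  11 gray
    11→3: 3 black — skip
  11 black
  9→1: 1 black — skip
9 black
10 gray
  10→7: 7 black — skip
10 black
12 gray
  12→9: 9 black — skip
  12→5: 5 black — skip
  12→10: 10 black — skip
  12→6: 6 black — skip
  12→4: 4 black — skip
  12→8: 8 black — skip
12 black
Every edge goes to a white or black vertex — no back edge, so the graph is acyclic.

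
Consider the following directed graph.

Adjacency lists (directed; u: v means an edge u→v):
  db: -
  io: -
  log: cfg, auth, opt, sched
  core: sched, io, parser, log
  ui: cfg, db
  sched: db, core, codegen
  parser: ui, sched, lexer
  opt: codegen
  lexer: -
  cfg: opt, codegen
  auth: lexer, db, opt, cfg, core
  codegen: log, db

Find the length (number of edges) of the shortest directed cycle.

2

For each vertex v, BFS finds the shortest path from v back to v.
The shortest such closed walk is core → sched → core, length 2.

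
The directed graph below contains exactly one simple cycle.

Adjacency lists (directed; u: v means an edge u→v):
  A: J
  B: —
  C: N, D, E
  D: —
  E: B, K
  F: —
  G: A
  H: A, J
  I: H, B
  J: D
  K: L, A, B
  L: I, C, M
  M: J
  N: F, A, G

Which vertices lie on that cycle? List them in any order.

DFS with gray/black marking from L:
L gray
  I gray
    H gray
      A gray
        J gray
          D gray
          D black
        J black
      A black
      H→J: J black — skip
    H black
    B gray
    B black
  I black
  C gray
    N gray
      F gray
      F black
      N→A: A black — skip
      G gray
        G→A: A black — skip
      G black
    N black
    C→D: D black — skip
    E gray
      E→B: B black — skip
      K gray
        K→L: L is gray → back edge
Back edge closes the cycle L → C → E → K → L; its vertices are {C, E, K, L}.

C, E, K, L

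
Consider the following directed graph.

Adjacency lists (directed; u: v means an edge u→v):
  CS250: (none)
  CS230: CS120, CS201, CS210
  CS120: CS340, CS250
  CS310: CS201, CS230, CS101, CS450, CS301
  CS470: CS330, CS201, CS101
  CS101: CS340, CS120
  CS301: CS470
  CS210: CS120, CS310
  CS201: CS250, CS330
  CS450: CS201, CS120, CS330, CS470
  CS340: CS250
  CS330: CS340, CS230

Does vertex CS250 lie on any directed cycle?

CS250 lies on a cycle iff there is a path from CS250 back to itself.
Exploring from CS250, it never reaches itself; equivalently, its strongly connected component is a singleton.

No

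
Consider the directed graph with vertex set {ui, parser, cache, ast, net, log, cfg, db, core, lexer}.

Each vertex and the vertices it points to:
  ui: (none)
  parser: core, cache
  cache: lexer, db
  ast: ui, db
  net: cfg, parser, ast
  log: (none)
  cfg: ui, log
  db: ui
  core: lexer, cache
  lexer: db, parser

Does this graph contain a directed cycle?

DFS with white/gray/black marking, starting from lexer:
lexer gray
  db gray
    ui gray
    ui black
  db black
  parser gray
    core gray
      core→lexer: lexer is gray → back edge
Back edge found, so a cycle exists: lexer → parser → core → lexer.

Yes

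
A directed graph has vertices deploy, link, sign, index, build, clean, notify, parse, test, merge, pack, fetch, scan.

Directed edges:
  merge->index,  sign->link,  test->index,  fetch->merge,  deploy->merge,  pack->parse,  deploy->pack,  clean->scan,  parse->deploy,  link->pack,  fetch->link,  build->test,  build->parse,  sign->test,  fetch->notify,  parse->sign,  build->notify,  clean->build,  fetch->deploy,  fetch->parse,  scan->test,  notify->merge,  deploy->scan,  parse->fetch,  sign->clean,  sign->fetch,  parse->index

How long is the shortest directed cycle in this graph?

For each vertex v, BFS finds the shortest path from v back to v.
The shortest such closed walk is fetch → parse → fetch, length 2.

2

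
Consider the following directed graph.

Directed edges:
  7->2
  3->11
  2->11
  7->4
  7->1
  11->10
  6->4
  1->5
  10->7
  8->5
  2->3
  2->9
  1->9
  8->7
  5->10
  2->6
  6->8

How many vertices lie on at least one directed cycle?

9

A vertex is on a directed cycle iff it belongs to a strongly connected component of size ≥ 2 (or has a self-loop).
The vertices on cycles are {1, 2, 3, 5, 6, 7, 8, 10, 11} — 9 in total.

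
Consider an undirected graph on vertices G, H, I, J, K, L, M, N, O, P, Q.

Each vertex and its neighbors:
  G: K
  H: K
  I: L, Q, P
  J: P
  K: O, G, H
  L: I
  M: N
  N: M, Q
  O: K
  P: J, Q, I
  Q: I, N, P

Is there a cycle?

Yes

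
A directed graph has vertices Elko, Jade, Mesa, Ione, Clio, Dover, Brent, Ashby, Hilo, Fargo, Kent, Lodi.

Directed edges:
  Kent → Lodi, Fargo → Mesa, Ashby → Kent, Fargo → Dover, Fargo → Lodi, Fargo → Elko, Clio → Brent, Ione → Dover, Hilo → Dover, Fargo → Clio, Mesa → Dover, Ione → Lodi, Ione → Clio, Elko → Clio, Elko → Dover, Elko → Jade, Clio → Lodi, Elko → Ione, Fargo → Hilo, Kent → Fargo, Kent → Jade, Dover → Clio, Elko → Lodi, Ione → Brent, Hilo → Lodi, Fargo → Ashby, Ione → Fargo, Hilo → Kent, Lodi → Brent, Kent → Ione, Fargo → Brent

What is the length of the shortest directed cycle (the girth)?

For each vertex v, BFS finds the shortest path from v back to v.
The shortest such closed walk is Hilo → Kent → Fargo → Hilo, length 3.

3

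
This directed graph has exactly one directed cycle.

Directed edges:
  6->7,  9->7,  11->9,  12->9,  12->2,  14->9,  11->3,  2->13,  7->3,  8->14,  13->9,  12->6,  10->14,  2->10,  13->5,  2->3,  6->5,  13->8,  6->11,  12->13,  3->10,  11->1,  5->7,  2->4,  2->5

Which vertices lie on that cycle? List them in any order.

3, 7, 9, 10, 14

DFS with gray/black marking from 10:
10 gray
  14 gray
    9 gray
      7 gray
        3 gray
          3→10: 10 is gray → back edge
Back edge closes the cycle 10 → 14 → 9 → 7 → 3 → 10; its vertices are {3, 7, 9, 10, 14}.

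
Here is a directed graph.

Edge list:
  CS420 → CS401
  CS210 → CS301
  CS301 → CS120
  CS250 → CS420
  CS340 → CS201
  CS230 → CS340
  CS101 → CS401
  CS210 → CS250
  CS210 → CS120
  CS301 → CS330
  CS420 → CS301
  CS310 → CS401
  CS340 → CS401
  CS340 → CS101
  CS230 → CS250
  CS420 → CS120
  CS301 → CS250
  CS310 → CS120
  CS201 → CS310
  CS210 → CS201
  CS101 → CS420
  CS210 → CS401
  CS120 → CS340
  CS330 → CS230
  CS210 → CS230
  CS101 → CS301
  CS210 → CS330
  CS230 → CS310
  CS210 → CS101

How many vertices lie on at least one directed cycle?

10

A vertex is on a directed cycle iff it belongs to a strongly connected component of size ≥ 2 (or has a self-loop).
The vertices on cycles are {CS101, CS120, CS201, CS230, CS250, CS301, CS310, CS330, CS340, CS420} — 10 in total.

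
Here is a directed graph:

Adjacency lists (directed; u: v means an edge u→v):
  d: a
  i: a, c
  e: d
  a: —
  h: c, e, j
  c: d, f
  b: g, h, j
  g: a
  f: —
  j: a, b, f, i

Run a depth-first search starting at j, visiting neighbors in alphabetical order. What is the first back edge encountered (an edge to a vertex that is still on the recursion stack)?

h->j

DFS from j (visiting neighbors in alphabetical order); mark gray on enter, black on exit:
j gray
  a gray
  a black
  b gray
    g gray
      g→a: a black — skip
    g black
    h gray
      c gray
        d gray
          d→a: a black — skip
        d black
        f gray
        f black
      c black
      e gray
        e→d: d black — skip
      e black
      h→j: j is gray → back edge
First back edge: h → j.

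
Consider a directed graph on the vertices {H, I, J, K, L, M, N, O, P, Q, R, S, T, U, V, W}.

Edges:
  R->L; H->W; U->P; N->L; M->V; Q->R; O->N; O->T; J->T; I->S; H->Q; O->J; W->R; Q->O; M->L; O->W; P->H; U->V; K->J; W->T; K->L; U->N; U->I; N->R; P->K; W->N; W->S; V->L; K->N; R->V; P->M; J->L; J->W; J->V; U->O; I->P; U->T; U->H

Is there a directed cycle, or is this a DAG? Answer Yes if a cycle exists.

No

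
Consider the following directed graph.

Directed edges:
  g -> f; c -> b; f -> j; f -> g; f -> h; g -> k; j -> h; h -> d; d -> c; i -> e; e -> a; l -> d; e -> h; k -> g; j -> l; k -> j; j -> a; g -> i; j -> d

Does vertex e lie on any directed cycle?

No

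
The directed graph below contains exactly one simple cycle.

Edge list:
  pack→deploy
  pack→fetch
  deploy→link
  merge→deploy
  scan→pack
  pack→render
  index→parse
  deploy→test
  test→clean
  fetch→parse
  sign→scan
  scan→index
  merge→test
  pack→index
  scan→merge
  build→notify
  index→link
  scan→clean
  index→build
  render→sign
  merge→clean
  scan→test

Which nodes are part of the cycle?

pack, scan, sign, render

DFS with gray/black marking from scan:
scan gray
  clean gray
  clean black
  pack gray
    render gray
      sign gray
        sign→scan: scan is gray → back edge
Back edge closes the cycle scan → pack → render → sign → scan; its vertices are {pack, scan, sign, render}.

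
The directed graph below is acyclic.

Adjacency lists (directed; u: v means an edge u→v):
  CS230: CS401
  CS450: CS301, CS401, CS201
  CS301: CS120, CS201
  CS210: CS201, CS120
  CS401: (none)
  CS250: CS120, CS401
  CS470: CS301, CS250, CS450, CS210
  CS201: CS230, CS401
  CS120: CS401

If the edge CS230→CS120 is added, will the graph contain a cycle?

Adding CS230→CS120 creates a cycle iff CS120 can already reach CS230.
Explore from CS120: no path reaches CS230. The graph stays acyclic.

No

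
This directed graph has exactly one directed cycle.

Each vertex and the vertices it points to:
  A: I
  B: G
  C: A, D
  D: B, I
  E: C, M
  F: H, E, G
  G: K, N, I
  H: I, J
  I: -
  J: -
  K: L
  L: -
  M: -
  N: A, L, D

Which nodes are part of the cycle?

B, D, G, N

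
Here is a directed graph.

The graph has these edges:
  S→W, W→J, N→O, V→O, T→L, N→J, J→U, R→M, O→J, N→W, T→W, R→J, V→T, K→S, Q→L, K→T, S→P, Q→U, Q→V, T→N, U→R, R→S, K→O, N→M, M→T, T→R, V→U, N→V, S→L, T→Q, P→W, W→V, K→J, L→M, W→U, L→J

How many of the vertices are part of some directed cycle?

13

A vertex is on a directed cycle iff it belongs to a strongly connected component of size ≥ 2 (or has a self-loop).
The vertices on cycles are {J, L, M, N, O, P, Q, R, S, T, U, V, W} — 13 in total.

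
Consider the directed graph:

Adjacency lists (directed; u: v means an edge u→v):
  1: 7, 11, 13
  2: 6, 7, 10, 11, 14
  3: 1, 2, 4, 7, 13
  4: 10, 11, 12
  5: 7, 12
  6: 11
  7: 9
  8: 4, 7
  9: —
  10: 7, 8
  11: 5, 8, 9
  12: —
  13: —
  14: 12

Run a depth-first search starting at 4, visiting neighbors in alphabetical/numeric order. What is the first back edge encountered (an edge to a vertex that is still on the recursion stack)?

DFS from 4 (visiting neighbors in alphabetical/numeric order); mark gray on enter, black on exit:
4 gray
  10 gray
    7 gray
      9 gray
      9 black
    7 black
    8 gray
      8→4: 4 is gray → back edge
First back edge: 8 → 4.

8->4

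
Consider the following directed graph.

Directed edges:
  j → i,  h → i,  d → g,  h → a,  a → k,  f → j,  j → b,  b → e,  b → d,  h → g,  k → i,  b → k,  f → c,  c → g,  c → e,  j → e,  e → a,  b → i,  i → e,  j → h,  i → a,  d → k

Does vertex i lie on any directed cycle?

Yes

i is on a cycle iff i can reach itself via ≥1 edge.
i → a → k → i — yes.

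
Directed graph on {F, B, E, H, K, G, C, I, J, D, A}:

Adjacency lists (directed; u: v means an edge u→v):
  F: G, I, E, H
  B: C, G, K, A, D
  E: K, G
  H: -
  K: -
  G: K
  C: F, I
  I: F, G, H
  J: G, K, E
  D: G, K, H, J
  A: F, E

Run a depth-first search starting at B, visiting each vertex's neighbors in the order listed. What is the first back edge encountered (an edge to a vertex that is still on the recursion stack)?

I->F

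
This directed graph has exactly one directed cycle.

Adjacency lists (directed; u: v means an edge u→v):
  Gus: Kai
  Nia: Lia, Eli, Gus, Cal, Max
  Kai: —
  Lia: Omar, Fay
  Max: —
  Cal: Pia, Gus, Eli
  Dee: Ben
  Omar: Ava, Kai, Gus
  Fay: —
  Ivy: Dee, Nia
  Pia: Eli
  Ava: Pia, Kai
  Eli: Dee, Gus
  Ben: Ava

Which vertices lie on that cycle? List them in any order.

Ava, Ben, Dee, Eli, Pia

DFS with gray/black marking from Dee:
Dee gray
  Ben gray
    Ava gray
      Pia gray
        Eli gray
          Eli→Dee: Dee is gray → back edge
Back edge closes the cycle Dee → Ben → Ava → Pia → Eli → Dee; its vertices are {Ava, Ben, Dee, Eli, Pia}.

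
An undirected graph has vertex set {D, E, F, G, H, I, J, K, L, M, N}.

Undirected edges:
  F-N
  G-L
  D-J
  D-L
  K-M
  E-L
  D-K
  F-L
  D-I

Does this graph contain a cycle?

No

DFS, tracking each vertex's parent; an edge to a visited non-parent vertex closes a cycle.
Start from J:
visit J (parent –)
  visit D (parent J)
    D–J: parent, skip
    visit L (parent D)
      visit F (parent L)
        visit N (parent F)
          N–F: parent, skip
        F–L: parent, skip
      L–D: parent, skip
      visit G (parent L)
        G–L: parent, skip
      visit E (parent L)
        E–L: parent, skip
    visit K (parent D)
      visit M (parent K)
        M–K: parent, skip
      K–D: parent, skip
    visit I (parent D)
      I–D: parent, skip
visit H (parent –)
No non-parent visited neighbor found — the graph is a forest.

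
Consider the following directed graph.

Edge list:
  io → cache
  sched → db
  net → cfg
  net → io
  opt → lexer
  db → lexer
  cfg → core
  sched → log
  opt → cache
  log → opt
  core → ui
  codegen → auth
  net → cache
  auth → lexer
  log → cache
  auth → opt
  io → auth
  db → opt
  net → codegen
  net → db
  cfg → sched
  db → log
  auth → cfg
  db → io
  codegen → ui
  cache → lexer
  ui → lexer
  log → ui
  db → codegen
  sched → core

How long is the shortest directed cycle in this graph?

5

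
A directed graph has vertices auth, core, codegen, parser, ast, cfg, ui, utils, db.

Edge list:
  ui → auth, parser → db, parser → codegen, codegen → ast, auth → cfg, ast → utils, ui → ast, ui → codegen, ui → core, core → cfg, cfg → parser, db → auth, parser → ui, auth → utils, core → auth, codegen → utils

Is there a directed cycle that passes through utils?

No

utils lies on a cycle iff there is a path from utils back to itself.
Exploring from utils, it never reaches itself; equivalently, its strongly connected component is a singleton.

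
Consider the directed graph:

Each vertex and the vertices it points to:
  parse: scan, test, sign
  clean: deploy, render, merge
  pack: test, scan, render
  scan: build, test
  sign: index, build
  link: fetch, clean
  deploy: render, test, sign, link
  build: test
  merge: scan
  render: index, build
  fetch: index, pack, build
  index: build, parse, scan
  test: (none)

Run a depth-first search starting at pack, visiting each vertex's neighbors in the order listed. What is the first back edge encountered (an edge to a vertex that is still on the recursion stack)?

sign->index

DFS from pack (visiting each vertex's neighbors in the order listed); mark gray on enter, black on exit:
pack gray
  test gray
  test black
  scan gray
    build gray
      build→test: test black — skip
    build black
    scan→test: test black — skip
  scan black
  render gray
    index gray
      index→build: build black — skip
      parse gray
        parse→scan: scan black — skip
        parse→test: test black — skip
        sign gray
          sign→index: index is gray → back edge
First back edge: sign → index.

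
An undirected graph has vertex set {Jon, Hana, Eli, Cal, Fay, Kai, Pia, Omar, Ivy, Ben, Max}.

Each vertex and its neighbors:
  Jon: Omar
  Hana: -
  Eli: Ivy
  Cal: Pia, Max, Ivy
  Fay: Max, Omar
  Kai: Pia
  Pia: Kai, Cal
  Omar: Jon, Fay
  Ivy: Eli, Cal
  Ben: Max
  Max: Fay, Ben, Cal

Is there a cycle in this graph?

DFS, tracking each vertex's parent; an edge to a visited non-parent vertex closes a cycle.
Start from Fay:
visit Fay (parent –)
  visit Max (parent Fay)
    Max–Fay: parent, skip
    visit Ben (parent Max)
      Ben–Max: parent, skip
    visit Cal (parent Max)
      visit Pia (parent Cal)
        visit Kai (parent Pia)
          Kai–Pia: parent, skip
        Pia–Cal: parent, skip
      Cal–Max: parent, skip
      visit Ivy (parent Cal)
        visit Eli (parent Ivy)
          Eli–Ivy: parent, skip
        Ivy–Cal: parent, skip
  visit Omar (parent Fay)
    visit Jon (parent Omar)
      Jon–Omar: parent, skip
    Omar–Fay: parent, skip
visit Hana (parent –)
No non-parent visited neighbor found — the graph is a forest.

No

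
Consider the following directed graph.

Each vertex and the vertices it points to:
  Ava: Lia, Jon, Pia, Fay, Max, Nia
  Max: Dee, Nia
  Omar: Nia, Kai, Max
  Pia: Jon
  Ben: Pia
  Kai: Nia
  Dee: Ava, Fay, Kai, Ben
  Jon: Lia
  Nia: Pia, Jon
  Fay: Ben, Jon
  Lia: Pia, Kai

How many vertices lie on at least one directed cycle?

8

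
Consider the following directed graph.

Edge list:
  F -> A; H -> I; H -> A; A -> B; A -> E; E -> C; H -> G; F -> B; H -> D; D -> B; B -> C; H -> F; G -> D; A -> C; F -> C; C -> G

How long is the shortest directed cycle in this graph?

For each vertex v, BFS finds the shortest path from v back to v.
The shortest such closed walk is D → B → C → G → D, length 4.

4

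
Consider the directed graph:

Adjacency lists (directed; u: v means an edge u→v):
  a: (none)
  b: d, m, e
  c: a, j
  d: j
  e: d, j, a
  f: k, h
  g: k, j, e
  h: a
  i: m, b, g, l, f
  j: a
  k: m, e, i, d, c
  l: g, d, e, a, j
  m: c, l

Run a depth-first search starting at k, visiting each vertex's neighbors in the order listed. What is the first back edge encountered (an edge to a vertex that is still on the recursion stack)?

g->k

DFS from k (visiting each vertex's neighbors in the order listed); mark gray on enter, black on exit:
k gray
  m gray
    c gray
      a gray
      a black
      j gray
        j→a: a black — skip
      j black
    c black
    l gray
      g gray
        g→k: k is gray → back edge
First back edge: g → k.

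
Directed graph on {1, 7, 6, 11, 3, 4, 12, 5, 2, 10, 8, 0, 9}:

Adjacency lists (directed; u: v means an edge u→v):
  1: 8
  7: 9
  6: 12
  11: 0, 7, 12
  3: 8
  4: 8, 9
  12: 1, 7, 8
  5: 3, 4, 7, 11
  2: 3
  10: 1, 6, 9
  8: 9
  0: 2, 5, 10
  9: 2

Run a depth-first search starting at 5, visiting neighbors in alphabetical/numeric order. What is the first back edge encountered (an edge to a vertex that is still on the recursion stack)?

DFS from 5 (visiting neighbors in alphabetical/numeric order); mark gray on enter, black on exit:
5 gray
  3 gray
    8 gray
      9 gray
        2 gray
          2→3: 3 is gray → back edge
First back edge: 2 → 3.

2→3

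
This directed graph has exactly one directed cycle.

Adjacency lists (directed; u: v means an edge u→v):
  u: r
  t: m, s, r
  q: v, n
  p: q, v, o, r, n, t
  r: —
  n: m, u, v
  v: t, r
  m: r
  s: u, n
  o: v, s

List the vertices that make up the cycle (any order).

n, s, t, v

DFS with gray/black marking from t:
t gray
  m gray
    r gray
    r black
  m black
  s gray
    u gray
      u→r: r black — skip
    u black
    n gray
      n→m: m black — skip
      n→u: u black — skip
      v gray
        v→t: t is gray → back edge
Back edge closes the cycle t → s → n → v → t; its vertices are {n, s, t, v}.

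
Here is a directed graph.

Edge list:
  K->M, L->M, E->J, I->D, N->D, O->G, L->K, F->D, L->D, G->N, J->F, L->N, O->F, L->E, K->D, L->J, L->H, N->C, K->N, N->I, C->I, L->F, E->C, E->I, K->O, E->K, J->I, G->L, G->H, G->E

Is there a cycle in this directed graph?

Yes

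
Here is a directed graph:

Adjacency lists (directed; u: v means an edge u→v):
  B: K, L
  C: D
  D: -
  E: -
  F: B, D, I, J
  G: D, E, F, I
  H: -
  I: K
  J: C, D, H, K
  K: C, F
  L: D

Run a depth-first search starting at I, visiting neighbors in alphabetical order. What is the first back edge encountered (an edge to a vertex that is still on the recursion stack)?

DFS from I (visiting neighbors in alphabetical order); mark gray on enter, black on exit:
I gray
  K gray
    C gray
      D gray
      D black
    C black
    F gray
      B gray
        B→K: K is gray → back edge
First back edge: B → K.

B→K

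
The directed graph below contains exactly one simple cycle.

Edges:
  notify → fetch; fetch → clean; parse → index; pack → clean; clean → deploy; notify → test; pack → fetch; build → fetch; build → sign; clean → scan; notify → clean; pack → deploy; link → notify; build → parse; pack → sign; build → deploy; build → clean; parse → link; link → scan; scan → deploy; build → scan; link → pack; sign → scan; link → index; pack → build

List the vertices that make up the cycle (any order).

DFS with gray/black marking from parse:
parse gray
  index gray
  index black
  link gray
    notify gray
      test gray
      test black
      fetch gray
        clean gray
          scan gray
            deploy gray
            deploy black
          scan black
          clean→deploy: deploy black — skip
        clean black
      fetch black
      notify→clean: clean black — skip
    notify black
    link→scan: scan black — skip
    link→index: index black — skip
    pack gray
      build gray
        build→clean: clean black — skip
        build→fetch: fetch black — skip
        sign gray
          sign→scan: scan black — skip
        sign black
        build→deploy: deploy black — skip
        build→scan: scan black — skip
        build→parse: parse is gray → back edge
Back edge closes the cycle parse → link → pack → build → parse; its vertices are {link, pack, build, parse}.

link, pack, build, parse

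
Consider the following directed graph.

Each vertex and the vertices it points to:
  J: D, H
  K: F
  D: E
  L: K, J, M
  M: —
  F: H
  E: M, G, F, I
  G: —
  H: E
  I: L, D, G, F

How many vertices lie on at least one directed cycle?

8

A vertex is on a directed cycle iff it belongs to a strongly connected component of size ≥ 2 (or has a self-loop).
The vertices on cycles are {D, E, F, H, I, J, K, L} — 8 in total.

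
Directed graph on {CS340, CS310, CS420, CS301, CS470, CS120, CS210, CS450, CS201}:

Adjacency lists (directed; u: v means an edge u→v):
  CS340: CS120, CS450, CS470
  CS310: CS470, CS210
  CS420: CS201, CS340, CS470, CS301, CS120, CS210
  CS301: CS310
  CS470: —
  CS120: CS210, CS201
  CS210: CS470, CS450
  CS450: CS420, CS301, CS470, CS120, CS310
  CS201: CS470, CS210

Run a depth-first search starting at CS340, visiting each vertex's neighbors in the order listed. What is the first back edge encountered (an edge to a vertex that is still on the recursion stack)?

CS201→CS210

DFS from CS340 (visiting each vertex's neighbors in the order listed); mark gray on enter, black on exit:
CS340 gray
  CS120 gray
    CS210 gray
      CS470 gray
      CS470 black
      CS450 gray
        CS420 gray
          CS201 gray
            CS201→CS470: CS470 black — skip
            CS201→CS210: CS210 is gray → back edge
First back edge: CS201 → CS210.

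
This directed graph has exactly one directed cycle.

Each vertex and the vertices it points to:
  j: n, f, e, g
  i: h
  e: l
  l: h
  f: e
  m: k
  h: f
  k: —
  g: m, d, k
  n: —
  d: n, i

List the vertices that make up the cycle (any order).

DFS with gray/black marking from f:
f gray
  e gray
    l gray
      h gray
        h→f: f is gray → back edge
Back edge closes the cycle f → e → l → h → f; its vertices are {e, f, h, l}.

e, f, h, l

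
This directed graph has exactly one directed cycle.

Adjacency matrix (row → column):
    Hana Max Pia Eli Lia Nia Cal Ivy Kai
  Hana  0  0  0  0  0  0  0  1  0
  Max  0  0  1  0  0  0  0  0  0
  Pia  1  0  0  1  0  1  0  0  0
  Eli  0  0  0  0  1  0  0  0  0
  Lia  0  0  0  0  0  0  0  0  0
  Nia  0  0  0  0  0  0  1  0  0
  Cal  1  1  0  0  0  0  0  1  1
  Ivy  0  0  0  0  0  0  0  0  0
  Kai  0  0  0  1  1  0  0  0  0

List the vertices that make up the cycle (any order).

DFS with gray/black marking from Nia:
Nia gray
  Cal gray
    Max gray
      Pia gray
        Hana gray
          Ivy gray
          Ivy black
        Hana black
        Eli gray
          Lia gray
          Lia black
        Eli black
        Pia→Nia: Nia is gray → back edge
Back edge closes the cycle Nia → Cal → Max → Pia → Nia; its vertices are {Cal, Max, Nia, Pia}.

Cal, Max, Nia, Pia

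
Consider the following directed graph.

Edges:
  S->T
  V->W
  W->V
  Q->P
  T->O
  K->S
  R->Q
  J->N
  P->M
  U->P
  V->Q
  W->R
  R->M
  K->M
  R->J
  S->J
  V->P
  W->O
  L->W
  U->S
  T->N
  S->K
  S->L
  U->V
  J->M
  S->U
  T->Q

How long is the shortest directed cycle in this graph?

2

For each vertex v, BFS finds the shortest path from v back to v.
The shortest such closed walk is U → S → U, length 2.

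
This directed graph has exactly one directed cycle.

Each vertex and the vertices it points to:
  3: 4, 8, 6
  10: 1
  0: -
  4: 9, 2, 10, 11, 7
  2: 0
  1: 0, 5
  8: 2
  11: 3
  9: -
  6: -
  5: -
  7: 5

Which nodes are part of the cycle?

DFS with gray/black marking from 4:
4 gray
  9 gray
  9 black
  2 gray
    0 gray
    0 black
  2 black
  10 gray
    1 gray
      1→0: 0 black — skip
      5 gray
      5 black
    1 black
  10 black
  11 gray
    3 gray
      3→4: 4 is gray → back edge
Back edge closes the cycle 4 → 11 → 3 → 4; its vertices are {3, 4, 11}.

3, 4, 11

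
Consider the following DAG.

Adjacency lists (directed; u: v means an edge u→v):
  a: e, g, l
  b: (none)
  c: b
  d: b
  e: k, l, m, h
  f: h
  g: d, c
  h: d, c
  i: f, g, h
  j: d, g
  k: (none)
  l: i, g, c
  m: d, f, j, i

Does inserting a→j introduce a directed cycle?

No

Adding a→j creates a cycle iff j can already reach a.
Explore from j: no path reaches a. The graph stays acyclic.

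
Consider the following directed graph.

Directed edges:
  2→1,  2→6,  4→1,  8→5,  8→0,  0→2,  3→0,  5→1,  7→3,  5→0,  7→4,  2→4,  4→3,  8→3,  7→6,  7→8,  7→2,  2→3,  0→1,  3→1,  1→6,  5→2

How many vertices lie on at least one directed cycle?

4

A vertex is on a directed cycle iff it belongs to a strongly connected component of size ≥ 2 (or has a self-loop).
The vertices on cycles are {0, 2, 3, 4} — 4 in total.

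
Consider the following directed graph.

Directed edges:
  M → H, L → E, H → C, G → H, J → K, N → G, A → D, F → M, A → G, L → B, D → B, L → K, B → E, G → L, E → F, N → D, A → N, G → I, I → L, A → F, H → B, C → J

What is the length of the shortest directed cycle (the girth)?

5

For each vertex v, BFS finds the shortest path from v back to v.
The shortest such closed walk is F → M → H → B → E → F, length 5.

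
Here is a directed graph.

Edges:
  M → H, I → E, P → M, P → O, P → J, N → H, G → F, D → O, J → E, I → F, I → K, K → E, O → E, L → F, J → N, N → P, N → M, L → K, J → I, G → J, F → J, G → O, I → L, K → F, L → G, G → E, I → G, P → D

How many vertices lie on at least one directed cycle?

8

A vertex is on a directed cycle iff it belongs to a strongly connected component of size ≥ 2 (or has a self-loop).
The vertices on cycles are {F, G, I, J, K, L, N, P} — 8 in total.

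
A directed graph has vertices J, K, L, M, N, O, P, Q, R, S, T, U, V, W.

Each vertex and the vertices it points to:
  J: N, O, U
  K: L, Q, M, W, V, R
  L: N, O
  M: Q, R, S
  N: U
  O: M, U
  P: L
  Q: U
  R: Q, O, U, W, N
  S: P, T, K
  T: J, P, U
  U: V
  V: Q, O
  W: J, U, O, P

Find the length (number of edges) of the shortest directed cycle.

For each vertex v, BFS finds the shortest path from v back to v.
The shortest such closed walk is M → S → K → M, length 3.

3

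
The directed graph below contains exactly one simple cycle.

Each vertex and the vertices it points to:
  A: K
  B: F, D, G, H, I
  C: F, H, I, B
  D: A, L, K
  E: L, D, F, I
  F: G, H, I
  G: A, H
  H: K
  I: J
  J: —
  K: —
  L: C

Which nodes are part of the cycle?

B, C, D, L

DFS with gray/black marking from L:
L gray
  C gray
    F gray
      G gray
        A gray
          K gray
          K black
        A black
        H gray
          H→K: K black — skip
        H black
      G black
      F→H: H black — skip
      I gray
        J gray
        J black
      I black
    F black
    C→H: H black — skip
    C→I: I black — skip
    B gray
      B→F: F black — skip
      D gray
        D→A: A black — skip
        D→L: L is gray → back edge
Back edge closes the cycle L → C → B → D → L; its vertices are {B, C, D, L}.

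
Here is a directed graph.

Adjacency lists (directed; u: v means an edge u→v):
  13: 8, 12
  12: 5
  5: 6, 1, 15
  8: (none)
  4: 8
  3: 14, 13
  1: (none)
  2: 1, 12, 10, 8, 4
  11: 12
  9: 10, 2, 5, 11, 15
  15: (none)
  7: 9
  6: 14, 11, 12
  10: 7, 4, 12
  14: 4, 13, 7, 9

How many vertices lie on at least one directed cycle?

A vertex is on a directed cycle iff it belongs to a strongly connected component of size ≥ 2 (or has a self-loop).
The vertices on cycles are {2, 5, 6, 7, 9, 10, 11, 12, 13, 14} — 10 in total.

10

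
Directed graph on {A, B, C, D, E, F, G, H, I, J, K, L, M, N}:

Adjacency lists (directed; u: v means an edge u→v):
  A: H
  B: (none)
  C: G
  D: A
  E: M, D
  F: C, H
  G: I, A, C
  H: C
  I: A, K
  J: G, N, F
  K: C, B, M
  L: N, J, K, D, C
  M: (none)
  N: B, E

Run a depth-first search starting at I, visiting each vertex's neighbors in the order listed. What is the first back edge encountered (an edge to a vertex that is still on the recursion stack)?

DFS from I (visiting each vertex's neighbors in the order listed); mark gray on enter, black on exit:
I gray
  A gray
    H gray
      C gray
        G gray
          G→I: I is gray → back edge
First back edge: G → I.

G->I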